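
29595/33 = 9865/11 = 896.82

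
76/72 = 19/18  =  1.06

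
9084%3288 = 2508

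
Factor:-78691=  -  78691^1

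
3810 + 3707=7517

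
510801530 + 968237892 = 1479039422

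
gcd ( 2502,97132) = 2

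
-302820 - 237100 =-539920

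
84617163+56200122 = 140817285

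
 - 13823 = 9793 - 23616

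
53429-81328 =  - 27899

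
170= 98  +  72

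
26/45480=13/22740 = 0.00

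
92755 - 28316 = 64439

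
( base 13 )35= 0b101100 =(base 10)44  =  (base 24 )1K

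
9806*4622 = 45323332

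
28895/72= 28895/72 = 401.32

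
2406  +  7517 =9923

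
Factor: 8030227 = 8030227^1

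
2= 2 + 0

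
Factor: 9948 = 2^2 * 3^1*829^1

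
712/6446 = 356/3223 =0.11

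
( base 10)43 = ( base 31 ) 1C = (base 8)53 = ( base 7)61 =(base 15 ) 2D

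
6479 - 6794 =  - 315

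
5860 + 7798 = 13658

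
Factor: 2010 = 2^1*3^1*5^1*67^1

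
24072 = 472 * 51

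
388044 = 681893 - 293849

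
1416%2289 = 1416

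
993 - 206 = 787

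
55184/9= 55184/9 = 6131.56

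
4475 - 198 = 4277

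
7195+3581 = 10776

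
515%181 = 153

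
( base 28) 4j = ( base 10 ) 131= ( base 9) 155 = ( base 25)56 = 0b10000011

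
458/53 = 458/53 = 8.64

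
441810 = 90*4909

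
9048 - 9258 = -210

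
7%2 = 1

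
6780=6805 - 25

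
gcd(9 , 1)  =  1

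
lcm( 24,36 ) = 72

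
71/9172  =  71/9172 = 0.01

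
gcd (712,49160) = 8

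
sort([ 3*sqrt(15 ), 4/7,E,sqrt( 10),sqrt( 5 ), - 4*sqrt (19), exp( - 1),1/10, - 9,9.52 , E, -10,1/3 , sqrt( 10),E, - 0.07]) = [ - 4*sqrt (19), - 10,-9, - 0.07,1/10, 1/3, exp( - 1), 4/7,sqrt ( 5),E,E,E,sqrt (10 ), sqrt(10 ),9.52, 3 * sqrt( 15)]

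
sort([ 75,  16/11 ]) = [ 16/11, 75 ]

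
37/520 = 37/520= 0.07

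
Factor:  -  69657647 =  - 41^1*1698967^1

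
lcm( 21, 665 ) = 1995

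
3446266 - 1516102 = 1930164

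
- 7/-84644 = 1/12092 = 0.00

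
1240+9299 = 10539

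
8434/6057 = 8434/6057 = 1.39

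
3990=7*570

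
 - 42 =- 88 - -46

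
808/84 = 9 + 13/21 = 9.62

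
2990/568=5 + 75/284 = 5.26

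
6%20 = 6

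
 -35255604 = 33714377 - 68969981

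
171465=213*805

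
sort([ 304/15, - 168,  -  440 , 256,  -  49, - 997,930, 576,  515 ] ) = [ - 997, - 440, - 168, - 49, 304/15,256, 515,576, 930]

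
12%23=12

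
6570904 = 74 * 88796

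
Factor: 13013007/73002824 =2^( - 3)*3^1*7^1*17^1*59^( - 1 )*36451^1*154667^( - 1 )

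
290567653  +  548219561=838787214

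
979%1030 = 979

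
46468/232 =200+17/58 = 200.29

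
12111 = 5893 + 6218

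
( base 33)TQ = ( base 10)983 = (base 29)14q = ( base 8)1727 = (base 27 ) 19B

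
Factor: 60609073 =7^1*661^1*13099^1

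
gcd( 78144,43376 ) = 16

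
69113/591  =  116+557/591= 116.94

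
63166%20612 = 1330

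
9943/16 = 621 + 7/16 = 621.44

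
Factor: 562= 2^1*281^1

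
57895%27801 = 2293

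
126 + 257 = 383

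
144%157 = 144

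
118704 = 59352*2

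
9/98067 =3/32689 = 0.00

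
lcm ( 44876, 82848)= 1077024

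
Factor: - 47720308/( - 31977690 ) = 2^1*3^( - 1 )*5^( - 1 ) * 23^1*71^(  -  1) * 15013^( -1 )*518699^1 = 23860154/15988845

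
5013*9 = 45117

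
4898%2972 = 1926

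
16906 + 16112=33018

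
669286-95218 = 574068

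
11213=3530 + 7683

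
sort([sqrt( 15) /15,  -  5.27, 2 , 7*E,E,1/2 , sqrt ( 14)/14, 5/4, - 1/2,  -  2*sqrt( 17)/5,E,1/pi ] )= [-5.27, - 2 * sqrt( 17 )/5, - 1/2, sqrt( 15 )/15, sqrt( 14)/14, 1/pi,1/2,5/4,2,E, E, 7*E ] 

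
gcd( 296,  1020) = 4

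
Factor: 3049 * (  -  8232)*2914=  - 2^4*3^1 * 7^3*31^1*47^1*3049^1  =  -  73139558352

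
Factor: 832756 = 2^2* 208189^1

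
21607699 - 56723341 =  - 35115642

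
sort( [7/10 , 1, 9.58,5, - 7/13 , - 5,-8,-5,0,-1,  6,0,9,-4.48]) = [ - 8, - 5, - 5, -4.48, - 1, - 7/13 , 0 , 0,  7/10,1,5, 6, 9, 9.58 ] 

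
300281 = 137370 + 162911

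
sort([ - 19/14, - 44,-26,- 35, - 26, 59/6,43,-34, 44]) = [ - 44, - 35,-34 , - 26, - 26 , - 19/14,59/6, 43, 44] 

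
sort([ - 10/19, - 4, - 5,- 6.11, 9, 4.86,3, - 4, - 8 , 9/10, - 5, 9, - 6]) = [ - 8, - 6.11, - 6 , - 5, - 5 ,-4, - 4,- 10/19 , 9/10,3,4.86, 9, 9]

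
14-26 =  - 12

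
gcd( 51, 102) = 51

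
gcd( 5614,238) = 14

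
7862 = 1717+6145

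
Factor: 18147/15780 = 23/20 = 2^(-2 )*5^(  -  1)*23^1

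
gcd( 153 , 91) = 1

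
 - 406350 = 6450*(-63)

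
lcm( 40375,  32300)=161500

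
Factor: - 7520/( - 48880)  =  2^1*13^( - 1) = 2/13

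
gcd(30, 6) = 6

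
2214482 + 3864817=6079299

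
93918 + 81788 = 175706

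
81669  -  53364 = 28305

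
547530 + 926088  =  1473618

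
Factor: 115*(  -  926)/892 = -2^( - 1 )*5^1*23^1*223^ ( - 1 )*463^1=- 53245/446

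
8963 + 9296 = 18259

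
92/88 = 23/22 = 1.05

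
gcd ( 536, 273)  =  1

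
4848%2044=760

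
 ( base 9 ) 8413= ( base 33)5LU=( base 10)6168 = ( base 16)1818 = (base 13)2A66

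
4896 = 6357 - 1461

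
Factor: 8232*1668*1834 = 2^6 * 3^2*7^4*131^1* 139^1 = 25182609984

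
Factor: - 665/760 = - 2^( - 3)*7^1 = -  7/8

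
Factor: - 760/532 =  - 10/7  =  - 2^1 * 5^1*7^( - 1 )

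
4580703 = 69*66387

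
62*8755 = 542810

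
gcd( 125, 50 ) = 25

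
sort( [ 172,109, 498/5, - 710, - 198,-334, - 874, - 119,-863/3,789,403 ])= [-874,  -  710,-334, - 863/3,  -  198 , - 119,498/5,109,172,403,789 ]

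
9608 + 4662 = 14270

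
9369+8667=18036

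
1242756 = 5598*222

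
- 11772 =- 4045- 7727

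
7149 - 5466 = 1683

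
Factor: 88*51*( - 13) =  - 58344 = - 2^3 * 3^1 * 11^1*13^1*17^1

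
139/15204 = 139/15204 = 0.01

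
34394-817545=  -783151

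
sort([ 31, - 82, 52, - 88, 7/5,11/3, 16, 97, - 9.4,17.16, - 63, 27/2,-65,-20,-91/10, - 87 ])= [-88, - 87,-82,-65,-63, - 20, - 9.4, - 91/10, 7/5,11/3, 27/2,16, 17.16, 31, 52, 97 ]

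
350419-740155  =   - 389736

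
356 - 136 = 220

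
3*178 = 534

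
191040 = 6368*30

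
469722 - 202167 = 267555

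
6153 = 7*879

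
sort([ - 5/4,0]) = [  -  5/4,0]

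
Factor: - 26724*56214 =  - 2^3  *  3^5*17^1*131^1 * 347^1 =- 1502262936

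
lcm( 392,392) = 392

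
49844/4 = 12461=12461.00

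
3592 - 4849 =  - 1257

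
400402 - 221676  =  178726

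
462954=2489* 186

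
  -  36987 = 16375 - 53362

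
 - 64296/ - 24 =2679/1 = 2679.00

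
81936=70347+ 11589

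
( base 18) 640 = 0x7e0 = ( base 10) 2016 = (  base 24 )3c0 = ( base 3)2202200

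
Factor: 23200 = 2^5*5^2*29^1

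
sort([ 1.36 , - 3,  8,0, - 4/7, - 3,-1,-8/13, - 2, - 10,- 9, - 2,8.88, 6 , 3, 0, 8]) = [ - 10, - 9,-3,-3,-2  , - 2, - 1,-8/13,-4/7, 0, 0, 1.36,3, 6, 8, 8 , 8.88]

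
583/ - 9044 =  - 583/9044 = - 0.06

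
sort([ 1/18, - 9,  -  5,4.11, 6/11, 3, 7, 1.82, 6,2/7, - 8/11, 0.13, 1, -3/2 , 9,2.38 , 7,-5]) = [-9,  -  5 , - 5, - 3/2 , - 8/11,  1/18, 0.13, 2/7, 6/11, 1, 1.82, 2.38,3, 4.11,6,7, 7, 9 ] 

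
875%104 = 43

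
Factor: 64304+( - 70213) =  - 5909 = -19^1*311^1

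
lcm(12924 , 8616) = 25848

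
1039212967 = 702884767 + 336328200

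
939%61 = 24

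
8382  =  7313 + 1069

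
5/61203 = 5/61203 = 0.00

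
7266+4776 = 12042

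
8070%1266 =474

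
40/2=20= 20.00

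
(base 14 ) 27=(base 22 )1D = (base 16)23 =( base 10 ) 35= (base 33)12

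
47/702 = 47/702=0.07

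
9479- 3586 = 5893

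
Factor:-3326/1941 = - 2^1*3^( - 1)*647^ ( - 1)*1663^1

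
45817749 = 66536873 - 20719124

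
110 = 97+13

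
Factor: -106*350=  - 2^2*5^2*7^1*53^1 = - 37100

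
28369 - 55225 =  - 26856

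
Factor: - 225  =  -3^2*5^2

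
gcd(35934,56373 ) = 3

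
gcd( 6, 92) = 2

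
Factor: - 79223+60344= - 18879=-  3^1*7^1*29^1 * 31^1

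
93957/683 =137 + 386/683 = 137.57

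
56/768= 7/96= 0.07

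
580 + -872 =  - 292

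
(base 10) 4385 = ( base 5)120020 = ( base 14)1853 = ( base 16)1121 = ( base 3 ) 20000102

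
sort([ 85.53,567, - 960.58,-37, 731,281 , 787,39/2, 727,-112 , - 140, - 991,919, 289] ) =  [-991,-960.58,-140,-112,-37, 39/2,85.53,281, 289,  567,727,731,787,919 ]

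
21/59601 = 7/19867= 0.00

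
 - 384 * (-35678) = 13700352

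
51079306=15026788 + 36052518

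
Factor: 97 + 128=3^2*5^2 = 225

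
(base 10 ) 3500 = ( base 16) dac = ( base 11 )26a2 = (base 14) 13C0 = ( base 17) C1F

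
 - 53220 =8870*( - 6) 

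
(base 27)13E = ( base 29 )SC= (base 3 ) 1010112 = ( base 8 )1470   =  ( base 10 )824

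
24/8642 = 12/4321 = 0.00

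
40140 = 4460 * 9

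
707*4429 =3131303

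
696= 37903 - 37207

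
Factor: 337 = 337^1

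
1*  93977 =93977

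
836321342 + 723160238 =1559481580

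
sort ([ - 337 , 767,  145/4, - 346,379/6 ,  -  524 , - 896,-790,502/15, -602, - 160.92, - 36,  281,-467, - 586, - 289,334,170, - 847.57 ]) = [ - 896,-847.57, - 790, - 602, -586,-524, - 467, - 346, - 337 , - 289,  -  160.92, - 36 , 502/15, 145/4, 379/6,  170,281,334,  767]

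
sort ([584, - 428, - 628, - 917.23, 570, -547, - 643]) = [ - 917.23, -643  , - 628,-547, - 428, 570 , 584]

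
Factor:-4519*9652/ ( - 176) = 2^( - 2 )*11^ (  -  1 )*19^1*  127^1*4519^1= 10904347/44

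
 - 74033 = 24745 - 98778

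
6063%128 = 47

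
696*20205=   14062680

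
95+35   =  130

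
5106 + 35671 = 40777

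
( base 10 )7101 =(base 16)1BBD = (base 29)8cp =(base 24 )c7l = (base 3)100202000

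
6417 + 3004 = 9421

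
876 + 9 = 885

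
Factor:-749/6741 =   -  3^( - 2 ) = -1/9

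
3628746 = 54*67199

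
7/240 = 7/240 = 0.03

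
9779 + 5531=15310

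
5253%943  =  538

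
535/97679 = 535/97679= 0.01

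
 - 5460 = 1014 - 6474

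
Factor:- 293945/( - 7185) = 3^( - 1)  *  479^( - 1) * 58789^1 = 58789/1437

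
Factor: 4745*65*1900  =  586007500 = 2^2*5^4 * 13^2 * 19^1 * 73^1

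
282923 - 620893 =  - 337970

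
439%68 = 31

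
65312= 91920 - 26608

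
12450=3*4150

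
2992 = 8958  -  5966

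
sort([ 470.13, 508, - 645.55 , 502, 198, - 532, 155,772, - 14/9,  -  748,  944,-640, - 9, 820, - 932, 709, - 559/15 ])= [ - 932, - 748, - 645.55, -640,-532 ,-559/15,  -  9, - 14/9,155, 198, 470.13 , 502,508, 709, 772,820 , 944 ] 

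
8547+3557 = 12104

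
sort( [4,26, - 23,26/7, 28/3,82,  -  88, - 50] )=[ - 88, - 50, - 23, 26/7,4,  28/3, 26 , 82]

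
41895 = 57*735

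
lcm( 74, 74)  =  74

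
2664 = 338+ 2326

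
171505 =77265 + 94240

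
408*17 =6936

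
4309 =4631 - 322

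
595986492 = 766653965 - 170667473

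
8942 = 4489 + 4453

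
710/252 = 2+103/126 = 2.82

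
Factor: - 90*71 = - 6390= - 2^1  *  3^2*5^1*71^1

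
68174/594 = 34087/297 = 114.77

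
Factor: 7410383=7410383^1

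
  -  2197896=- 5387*408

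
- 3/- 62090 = 3/62090 = 0.00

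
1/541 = 1/541 = 0.00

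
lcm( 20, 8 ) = 40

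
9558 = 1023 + 8535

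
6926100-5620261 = 1305839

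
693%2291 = 693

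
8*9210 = 73680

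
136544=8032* 17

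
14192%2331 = 206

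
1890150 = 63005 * 30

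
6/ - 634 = - 1 + 314/317 =- 0.01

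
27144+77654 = 104798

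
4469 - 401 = 4068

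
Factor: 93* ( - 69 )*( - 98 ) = 2^1*3^2*7^2*23^1 *31^1 = 628866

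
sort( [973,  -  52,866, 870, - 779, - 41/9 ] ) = [ - 779, - 52,- 41/9,866, 870, 973 ] 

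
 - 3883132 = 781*( - 4972) 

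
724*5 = 3620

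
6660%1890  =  990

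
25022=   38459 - 13437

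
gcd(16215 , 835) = 5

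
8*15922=127376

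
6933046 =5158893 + 1774153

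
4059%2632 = 1427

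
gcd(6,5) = 1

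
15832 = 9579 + 6253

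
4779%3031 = 1748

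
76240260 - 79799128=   -  3558868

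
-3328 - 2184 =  -5512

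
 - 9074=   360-9434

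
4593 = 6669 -2076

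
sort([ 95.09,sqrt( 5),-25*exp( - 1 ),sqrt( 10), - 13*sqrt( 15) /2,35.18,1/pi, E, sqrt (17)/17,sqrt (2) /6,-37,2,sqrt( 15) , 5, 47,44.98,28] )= [ - 37, - 13 * sqrt( 15 ) /2, - 25 * exp( - 1 ),sqrt( 2 )/6, sqrt (17)/17,1/pi,2,sqrt(5),E, sqrt(10),sqrt( 15), 5, 28,35.18,44.98,  47, 95.09 ] 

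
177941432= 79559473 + 98381959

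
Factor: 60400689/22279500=2^(-2)*  3^( - 1)*5^( - 3 )*4951^(-1) *20133563^1 = 20133563/7426500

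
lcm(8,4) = 8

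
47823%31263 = 16560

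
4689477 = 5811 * 807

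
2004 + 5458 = 7462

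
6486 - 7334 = -848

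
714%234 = 12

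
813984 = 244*3336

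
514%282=232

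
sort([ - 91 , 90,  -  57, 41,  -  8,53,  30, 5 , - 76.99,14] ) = [-91, - 76.99, - 57,  -  8,5, 14, 30,41,53,90 ] 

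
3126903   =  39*80177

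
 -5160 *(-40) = 206400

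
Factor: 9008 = 2^4*563^1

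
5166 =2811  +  2355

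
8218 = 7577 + 641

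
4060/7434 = 290/531 = 0.55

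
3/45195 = 1/15065 = 0.00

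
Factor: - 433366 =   -  2^1*23^1*9421^1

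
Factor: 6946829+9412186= 3^1*5^1*17^1*64153^1=16359015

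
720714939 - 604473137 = 116241802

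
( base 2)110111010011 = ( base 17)C43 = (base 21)80b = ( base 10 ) 3539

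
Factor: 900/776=225/194 = 2^( - 1)*3^2*5^2 *97^ ( -1)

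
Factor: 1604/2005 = 2^2*5^ ( - 1) = 4/5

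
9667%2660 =1687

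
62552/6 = 10425 + 1/3 =10425.33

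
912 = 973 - 61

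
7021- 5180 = 1841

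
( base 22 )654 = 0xBCA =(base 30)3AI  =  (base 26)4c2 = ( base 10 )3018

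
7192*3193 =22964056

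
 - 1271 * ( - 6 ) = 7626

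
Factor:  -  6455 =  - 5^1*1291^1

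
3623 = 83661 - 80038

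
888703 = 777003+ 111700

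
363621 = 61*5961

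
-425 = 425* (  -  1)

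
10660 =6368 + 4292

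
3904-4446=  - 542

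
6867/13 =528 + 3/13 = 528.23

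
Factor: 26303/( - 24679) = -23^( - 1 )*37^(-1)*907^1 = -  907/851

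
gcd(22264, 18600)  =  8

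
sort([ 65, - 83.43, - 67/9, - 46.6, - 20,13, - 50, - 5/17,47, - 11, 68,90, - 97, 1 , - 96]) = [ - 97, - 96, - 83.43, - 50, - 46.6, - 20,  -  11, - 67/9, - 5/17, 1,  13, 47,65, 68,  90 ]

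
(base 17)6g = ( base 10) 118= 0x76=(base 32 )3m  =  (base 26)4E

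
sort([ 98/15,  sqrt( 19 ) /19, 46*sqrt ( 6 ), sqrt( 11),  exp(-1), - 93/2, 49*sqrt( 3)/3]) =[ - 93/2, sqrt(19 ) /19, exp(-1), sqrt( 11),  98/15, 49 *sqrt(3 )/3,46*sqrt( 6) ] 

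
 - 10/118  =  - 5/59 = -0.08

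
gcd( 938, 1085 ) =7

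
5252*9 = 47268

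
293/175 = 1+118/175 = 1.67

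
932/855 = 1+77/855 = 1.09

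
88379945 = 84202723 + 4177222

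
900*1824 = 1641600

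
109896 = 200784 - 90888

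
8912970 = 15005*594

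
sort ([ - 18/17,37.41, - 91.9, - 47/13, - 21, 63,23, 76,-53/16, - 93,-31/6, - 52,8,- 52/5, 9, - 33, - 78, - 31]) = [ - 93, - 91.9,-78, - 52,-33, - 31, - 21,-52/5,- 31/6, - 47/13,  -  53/16,-18/17, 8,9, 23,37.41, 63, 76 ]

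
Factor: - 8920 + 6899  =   - 43^1*47^1= - 2021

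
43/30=43/30= 1.43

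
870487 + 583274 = 1453761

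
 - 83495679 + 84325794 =830115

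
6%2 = 0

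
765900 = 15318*50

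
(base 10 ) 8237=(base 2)10000000101101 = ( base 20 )10bh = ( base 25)D4C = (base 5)230422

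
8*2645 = 21160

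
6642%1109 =1097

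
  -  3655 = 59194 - 62849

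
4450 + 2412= 6862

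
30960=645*48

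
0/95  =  0 = 0.00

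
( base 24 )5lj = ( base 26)50n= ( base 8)6513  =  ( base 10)3403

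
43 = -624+667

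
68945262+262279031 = 331224293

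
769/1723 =769/1723 = 0.45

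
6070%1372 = 582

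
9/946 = 9/946=0.01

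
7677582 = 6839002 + 838580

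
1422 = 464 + 958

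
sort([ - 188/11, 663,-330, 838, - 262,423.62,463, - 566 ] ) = [ - 566, - 330, - 262, - 188/11,423.62, 463, 663, 838 ] 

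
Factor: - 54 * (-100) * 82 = 442800 = 2^4*3^3*5^2 *41^1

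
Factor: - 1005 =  - 3^1 *5^1*67^1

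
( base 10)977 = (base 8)1721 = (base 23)1jb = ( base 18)305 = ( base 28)16p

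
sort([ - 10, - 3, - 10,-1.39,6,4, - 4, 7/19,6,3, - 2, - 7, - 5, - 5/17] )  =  [- 10, - 10, - 7,-5, - 4, - 3, - 2, - 1.39,- 5/17,7/19 , 3,4, 6,6]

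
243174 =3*81058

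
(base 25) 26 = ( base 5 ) 211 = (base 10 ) 56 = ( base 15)3B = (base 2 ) 111000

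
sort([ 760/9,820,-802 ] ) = [ - 802, 760/9,820]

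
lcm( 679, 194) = 1358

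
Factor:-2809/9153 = - 3^(-4 )*53^2 * 113^( - 1)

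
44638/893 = 44638/893 =49.99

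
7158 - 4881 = 2277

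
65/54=65/54= 1.20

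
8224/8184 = 1 + 5/1023 = 1.00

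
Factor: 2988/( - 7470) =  - 2/5 = - 2^1*5^(-1)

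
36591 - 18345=18246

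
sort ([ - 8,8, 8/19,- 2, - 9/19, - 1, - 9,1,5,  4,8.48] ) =[ - 9, - 8 , - 2 ,  -  1, - 9/19,8/19,1,  4, 5,8, 8.48 ] 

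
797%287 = 223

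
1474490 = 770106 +704384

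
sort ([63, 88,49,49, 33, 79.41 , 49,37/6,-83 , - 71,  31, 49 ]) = [ - 83, - 71,37/6, 31, 33,  49, 49,49, 49,63,79.41, 88]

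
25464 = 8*3183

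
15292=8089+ 7203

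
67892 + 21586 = 89478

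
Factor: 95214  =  2^1*3^1*7^1*2267^1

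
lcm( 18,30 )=90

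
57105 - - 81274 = 138379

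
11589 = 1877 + 9712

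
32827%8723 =6658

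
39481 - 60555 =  - 21074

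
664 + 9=673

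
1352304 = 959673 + 392631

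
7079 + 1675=8754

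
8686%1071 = 118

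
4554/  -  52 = - 88+11/26 = -87.58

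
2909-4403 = -1494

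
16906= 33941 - 17035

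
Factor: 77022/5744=2^( - 3)*3^2*11^1 *359^(-1) * 389^1 = 38511/2872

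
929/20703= 929/20703 = 0.04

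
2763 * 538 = 1486494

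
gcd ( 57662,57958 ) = 2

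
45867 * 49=2247483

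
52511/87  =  603 + 50/87 = 603.57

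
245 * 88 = 21560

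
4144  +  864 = 5008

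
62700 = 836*75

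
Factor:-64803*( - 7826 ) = 507148278 = 2^1*3^1*7^1*13^1  *  43^1*21601^1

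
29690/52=14845/26 =570.96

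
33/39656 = 33/39656 = 0.00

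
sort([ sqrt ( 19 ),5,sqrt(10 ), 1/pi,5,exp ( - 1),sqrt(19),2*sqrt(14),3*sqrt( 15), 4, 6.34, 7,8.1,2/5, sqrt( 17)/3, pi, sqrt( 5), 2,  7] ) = [ 1/pi,exp( - 1),  2/5, sqrt( 17 ) /3, 2,sqrt ( 5 ),pi, sqrt (10 ), 4,sqrt( 19 ), sqrt(19),5,5,6.34, 7,7, 2*sqrt(14 ),8.1,3*sqrt(15)]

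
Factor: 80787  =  3^1*7^1*3847^1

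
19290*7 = 135030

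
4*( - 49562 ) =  -198248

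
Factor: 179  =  179^1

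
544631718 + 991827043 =1536458761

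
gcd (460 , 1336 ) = 4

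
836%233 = 137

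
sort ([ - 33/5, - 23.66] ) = [ - 23.66, - 33/5 ] 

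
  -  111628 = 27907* ( - 4)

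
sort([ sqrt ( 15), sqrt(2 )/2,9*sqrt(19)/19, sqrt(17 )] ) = [ sqrt( 2 )/2, 9*sqrt(19) /19 , sqrt(15),  sqrt( 17)]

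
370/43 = 8 + 26/43 = 8.60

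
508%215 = 78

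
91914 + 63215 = 155129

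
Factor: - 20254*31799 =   -  2^1*13^1*19^1 * 41^1*31799^1 = -644056946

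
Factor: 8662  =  2^1*61^1*71^1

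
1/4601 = 1/4601 = 0.00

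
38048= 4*9512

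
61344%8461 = 2117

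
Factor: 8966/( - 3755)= - 2^1  *  5^(  -  1)* 751^( - 1) *4483^1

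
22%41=22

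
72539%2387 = 929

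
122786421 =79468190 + 43318231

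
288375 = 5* 57675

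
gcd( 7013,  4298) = 1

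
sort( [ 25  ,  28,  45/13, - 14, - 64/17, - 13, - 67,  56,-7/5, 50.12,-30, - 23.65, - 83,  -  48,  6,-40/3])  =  [ - 83, - 67,-48, - 30 ,-23.65,  -  14,  -  40/3, - 13, - 64/17  , - 7/5, 45/13, 6,25, 28 , 50.12,56]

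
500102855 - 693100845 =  - 192997990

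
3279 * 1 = 3279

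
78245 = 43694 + 34551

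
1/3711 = 1/3711  =  0.00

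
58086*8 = 464688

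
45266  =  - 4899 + 50165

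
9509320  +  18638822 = 28148142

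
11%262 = 11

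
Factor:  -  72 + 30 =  - 2^1*3^1*7^1 = - 42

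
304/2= 152= 152.00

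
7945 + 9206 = 17151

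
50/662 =25/331=0.08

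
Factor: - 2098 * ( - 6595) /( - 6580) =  - 1383631/658 = - 2^( - 1)*7^( - 1)*47^( - 1)*1049^1*1319^1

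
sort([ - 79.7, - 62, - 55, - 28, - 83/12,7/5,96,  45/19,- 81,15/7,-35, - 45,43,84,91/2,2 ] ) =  [ - 81, - 79.7, - 62, - 55, - 45, - 35, - 28, - 83/12,7/5, 2,15/7  ,  45/19,43, 91/2,84 , 96]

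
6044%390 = 194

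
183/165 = 61/55 = 1.11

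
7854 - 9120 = -1266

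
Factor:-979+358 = - 621 = - 3^3*23^1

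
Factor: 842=2^1*421^1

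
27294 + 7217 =34511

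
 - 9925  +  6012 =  - 3913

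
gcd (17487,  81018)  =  9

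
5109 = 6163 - 1054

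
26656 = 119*224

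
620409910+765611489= 1386021399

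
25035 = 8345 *3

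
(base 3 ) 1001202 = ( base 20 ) 1ig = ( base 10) 776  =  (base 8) 1410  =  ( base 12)548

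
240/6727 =240/6727= 0.04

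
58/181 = 58/181 = 0.32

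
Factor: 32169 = 3^1*10723^1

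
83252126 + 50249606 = 133501732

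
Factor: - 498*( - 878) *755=330119220 = 2^2*3^1*5^1*83^1*151^1*439^1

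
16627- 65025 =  - 48398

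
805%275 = 255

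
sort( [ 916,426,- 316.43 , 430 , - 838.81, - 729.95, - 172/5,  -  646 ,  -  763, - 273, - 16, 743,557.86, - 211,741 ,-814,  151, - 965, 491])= [ - 965, - 838.81, - 814, - 763, - 729.95,  -  646, - 316.43, - 273 ,  -  211, - 172/5 , -16,151, 426, 430, 491,  557.86 , 741, 743, 916]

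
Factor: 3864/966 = 4 = 2^2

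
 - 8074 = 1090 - 9164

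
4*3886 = 15544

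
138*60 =8280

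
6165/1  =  6165 = 6165.00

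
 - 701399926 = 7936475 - 709336401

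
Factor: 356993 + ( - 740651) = -2^1*3^1*11^1*5813^1 = - 383658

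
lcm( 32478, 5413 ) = 32478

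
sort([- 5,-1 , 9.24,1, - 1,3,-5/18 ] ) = [- 5, - 1, - 1, - 5/18,1,3,9.24]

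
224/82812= 56/20703 = 0.00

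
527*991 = 522257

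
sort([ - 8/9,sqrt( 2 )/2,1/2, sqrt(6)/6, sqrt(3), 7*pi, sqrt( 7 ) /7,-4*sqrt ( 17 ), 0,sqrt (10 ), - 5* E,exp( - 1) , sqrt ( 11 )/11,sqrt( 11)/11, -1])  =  [ - 4 *sqrt(17), - 5 * E, - 1, - 8/9,0,sqrt( 11) /11,sqrt( 11 ) /11,exp( - 1),sqrt( 7 )/7,sqrt( 6 )/6, 1/2, sqrt( 2)/2 , sqrt(3 ),sqrt(10 ), 7*pi ] 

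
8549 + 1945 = 10494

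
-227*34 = -7718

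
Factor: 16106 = 2^1 *8053^1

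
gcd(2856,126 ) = 42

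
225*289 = 65025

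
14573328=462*31544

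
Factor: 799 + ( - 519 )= 2^3*5^1*7^1 = 280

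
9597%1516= 501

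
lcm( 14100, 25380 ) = 126900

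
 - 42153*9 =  - 379377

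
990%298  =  96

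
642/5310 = 107/885 = 0.12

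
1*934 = 934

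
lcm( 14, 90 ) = 630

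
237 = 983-746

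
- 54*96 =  - 5184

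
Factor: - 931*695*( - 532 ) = 2^2 * 5^1*7^3*19^2*139^1 = 344227940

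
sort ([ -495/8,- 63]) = [-63,-495/8] 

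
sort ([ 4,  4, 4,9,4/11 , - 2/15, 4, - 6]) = [ - 6,- 2/15,4/11,4, 4,4 , 4,9 ] 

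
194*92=17848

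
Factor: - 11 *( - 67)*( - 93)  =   - 68541 =- 3^1*11^1*31^1*67^1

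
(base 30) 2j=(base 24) 37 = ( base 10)79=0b1001111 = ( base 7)142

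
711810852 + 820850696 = 1532661548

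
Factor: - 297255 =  - 3^1*5^1*7^1*19^1*149^1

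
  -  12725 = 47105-59830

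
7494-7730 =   -  236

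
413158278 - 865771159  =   - 452612881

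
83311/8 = 83311/8  =  10413.88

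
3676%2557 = 1119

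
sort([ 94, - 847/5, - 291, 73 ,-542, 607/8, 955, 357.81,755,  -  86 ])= [-542 ,  -  291,-847/5, - 86 , 73, 607/8,  94 , 357.81,  755, 955] 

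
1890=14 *135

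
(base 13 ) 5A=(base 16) 4b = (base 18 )43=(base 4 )1023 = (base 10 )75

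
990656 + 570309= 1560965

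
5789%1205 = 969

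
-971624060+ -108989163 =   -  1080613223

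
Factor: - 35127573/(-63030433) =3^1*13^1*857^1*1051^1*63030433^( - 1)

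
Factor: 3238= 2^1*1619^1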